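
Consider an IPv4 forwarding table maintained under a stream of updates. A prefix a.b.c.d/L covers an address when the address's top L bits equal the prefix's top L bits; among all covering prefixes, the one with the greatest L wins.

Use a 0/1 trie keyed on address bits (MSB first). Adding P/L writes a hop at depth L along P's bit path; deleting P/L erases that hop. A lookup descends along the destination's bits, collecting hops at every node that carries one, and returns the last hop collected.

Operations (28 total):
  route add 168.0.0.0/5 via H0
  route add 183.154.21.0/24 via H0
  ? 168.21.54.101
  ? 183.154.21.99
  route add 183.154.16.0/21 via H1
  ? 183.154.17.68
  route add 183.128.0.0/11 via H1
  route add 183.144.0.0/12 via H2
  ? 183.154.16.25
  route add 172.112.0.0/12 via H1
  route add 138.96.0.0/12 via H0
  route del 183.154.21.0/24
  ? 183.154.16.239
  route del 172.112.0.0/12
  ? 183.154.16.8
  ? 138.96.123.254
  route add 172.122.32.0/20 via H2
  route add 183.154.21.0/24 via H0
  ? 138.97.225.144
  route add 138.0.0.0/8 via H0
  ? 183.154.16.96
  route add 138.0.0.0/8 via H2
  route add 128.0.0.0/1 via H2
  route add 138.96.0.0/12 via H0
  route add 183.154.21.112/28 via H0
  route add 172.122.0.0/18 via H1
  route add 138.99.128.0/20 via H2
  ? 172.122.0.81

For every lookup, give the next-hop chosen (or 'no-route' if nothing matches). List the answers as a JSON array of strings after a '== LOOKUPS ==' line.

Apply in order:
  + 168.0.0.0/5 (H0) depth=5
  + 183.154.21.0/24 (H0) depth=24
  Q 168.21.54.101: descend 10101 ; hops seen [H0] ; pick H0
  Q 183.154.21.99: descend 101101111001101000010101 ; hops seen [H0] ; pick H0
  + 183.154.16.0/21 (H1) depth=21
  Q 183.154.17.68: descend 101101111001101000010 ; hops seen [H1] ; pick H1
  + 183.128.0.0/11 (H1) depth=11
  + 183.144.0.0/12 (H2) depth=12
  Q 183.154.16.25: descend 101101111001101000010 ; hops seen [H1,H2,H1] ; pick H1
  + 172.112.0.0/12 (H1) depth=12
  + 138.96.0.0/12 (H0) depth=12
  del 183.154.21.0/24 (clear depth 24)
  Q 183.154.16.239: descend 101101111001101000010 ; hops seen [H1,H2,H1] ; pick H1
  del 172.112.0.0/12 (clear depth 12)
  Q 183.154.16.8: descend 101101111001101000010 ; hops seen [H1,H2,H1] ; pick H1
  Q 138.96.123.254: descend 100010100110 ; hops seen [H0] ; pick H0
  + 172.122.32.0/20 (H2) depth=20
  + 183.154.21.0/24 (H0) depth=24
  Q 138.97.225.144: descend 100010100110 ; hops seen [H0] ; pick H0
  + 138.0.0.0/8 (H0) depth=8
  Q 183.154.16.96: descend 101101111001101000010 ; hops seen [H1,H2,H1] ; pick H1
  + 138.0.0.0/8 (H2) depth=8
  + 128.0.0.0/1 (H2) depth=1
  + 138.96.0.0/12 (H0) depth=12
  + 183.154.21.112/28 (H0) depth=28
  + 172.122.0.0/18 (H1) depth=18
  + 138.99.128.0/20 (H2) depth=20
  Q 172.122.0.81: descend 101011000111101000 ; hops seen [H2,H0,H1] ; pick H1

== LOOKUPS ==
["H0","H0","H1","H1","H1","H1","H0","H0","H1","H1"]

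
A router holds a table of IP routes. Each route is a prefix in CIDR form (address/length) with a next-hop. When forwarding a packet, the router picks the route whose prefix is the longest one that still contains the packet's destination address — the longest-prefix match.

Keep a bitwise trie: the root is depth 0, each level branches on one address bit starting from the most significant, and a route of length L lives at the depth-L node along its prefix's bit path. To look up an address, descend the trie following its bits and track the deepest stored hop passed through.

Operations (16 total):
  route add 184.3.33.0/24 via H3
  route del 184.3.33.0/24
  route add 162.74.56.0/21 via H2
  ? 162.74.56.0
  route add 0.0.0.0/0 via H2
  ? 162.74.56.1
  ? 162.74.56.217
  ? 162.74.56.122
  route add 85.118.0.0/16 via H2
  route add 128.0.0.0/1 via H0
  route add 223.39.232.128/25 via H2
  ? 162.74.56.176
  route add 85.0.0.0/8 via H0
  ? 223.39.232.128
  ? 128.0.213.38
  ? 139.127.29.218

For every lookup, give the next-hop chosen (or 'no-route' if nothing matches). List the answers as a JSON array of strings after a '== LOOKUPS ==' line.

Process each operation:
  + 184.3.33.0/24 (H3) depth=24
  - 184.3.33.0/24 clear@24
  + 162.74.56.0/21 (H2) depth=21
  lookup 162.74.56.0: bits 101000100100101000111 walk d0:-→d1:-→d2:-→d3:-→d4:-→d5:-→d6:-→d7:-→d8:-→d9:-→d10:-→d11:-→d12:-→d13:-→d14:-→d15:-→d16:-→d17:-→d18:-→d19:-→d20:-→d21:H2 -> H2
  + 0.0.0.0/0 (H2) depth=0
  lookup 162.74.56.1: bits 101000100100101000111 walk d0:H2→d1:-→d2:-→d3:-→d4:-→d5:-→d6:-→d7:-→d8:-→d9:-→d10:-→d11:-→d12:-→d13:-→d14:-→d15:-→d16:-→d17:-→d18:-→d19:-→d20:-→d21:H2 -> H2
  lookup 162.74.56.217: bits 101000100100101000111 walk d0:H2→d1:-→d2:-→d3:-→d4:-→d5:-→d6:-→d7:-→d8:-→d9:-→d10:-→d11:-→d12:-→d13:-→d14:-→d15:-→d16:-→d17:-→d18:-→d19:-→d20:-→d21:H2 -> H2
  lookup 162.74.56.122: bits 101000100100101000111 walk d0:H2→d1:-→d2:-→d3:-→d4:-→d5:-→d6:-→d7:-→d8:-→d9:-→d10:-→d11:-→d12:-→d13:-→d14:-→d15:-→d16:-→d17:-→d18:-→d19:-→d20:-→d21:H2 -> H2
  + 85.118.0.0/16 (H2) depth=16
  + 128.0.0.0/1 (H0) depth=1
  + 223.39.232.128/25 (H2) depth=25
  lookup 162.74.56.176: bits 101000100100101000111 walk d0:H2→d1:H0→d2:-→d3:-→d4:-→d5:-→d6:-→d7:-→d8:-→d9:-→d10:-→d11:-→d12:-→d13:-→d14:-→d15:-→d16:-→d17:-→d18:-→d19:-→d20:-→d21:H2 -> H2
  + 85.0.0.0/8 (H0) depth=8
  lookup 223.39.232.128: bits 1101111100100111111010001 walk d0:H2→d1:H0→d2:-→d3:-→d4:-→d5:-→d6:-→d7:-→d8:-→d9:-→d10:-→d11:-→d12:-→d13:-→d14:-→d15:-→d16:-→d17:-→d18:-→d19:-→d20:-→d21:-→d22:-→d23:-→d24:-→d25:H2 -> H2
  lookup 128.0.213.38: bits 10 walk d0:H2→d1:H0→d2:- -> H0
  lookup 139.127.29.218: bits 10 walk d0:H2→d1:H0→d2:- -> H0

== LOOKUPS ==
["H2","H2","H2","H2","H2","H2","H0","H0"]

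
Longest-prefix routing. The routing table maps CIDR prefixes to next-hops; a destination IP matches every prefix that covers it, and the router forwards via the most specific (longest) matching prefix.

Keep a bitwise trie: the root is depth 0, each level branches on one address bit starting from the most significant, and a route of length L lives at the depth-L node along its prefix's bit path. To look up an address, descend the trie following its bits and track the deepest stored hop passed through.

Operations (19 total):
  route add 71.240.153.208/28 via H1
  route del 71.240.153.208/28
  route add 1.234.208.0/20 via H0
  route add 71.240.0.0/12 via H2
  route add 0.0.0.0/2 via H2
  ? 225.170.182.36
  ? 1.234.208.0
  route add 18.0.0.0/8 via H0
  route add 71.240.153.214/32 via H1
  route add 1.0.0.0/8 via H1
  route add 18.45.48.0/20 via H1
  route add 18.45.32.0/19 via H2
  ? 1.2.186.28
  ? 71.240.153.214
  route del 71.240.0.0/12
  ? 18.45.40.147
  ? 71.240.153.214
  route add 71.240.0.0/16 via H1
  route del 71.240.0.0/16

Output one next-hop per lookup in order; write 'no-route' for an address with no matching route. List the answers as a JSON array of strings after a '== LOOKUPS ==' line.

Trace:
  + 71.240.153.208/28 (H1) depth=28
  del 71.240.153.208/28 (clear depth 28)
  + 1.234.208.0/20 (H0) depth=20
  + 71.240.0.0/12 (H2) depth=12
  + 0.0.0.0/2 (H2) depth=2
  Q 225.170.182.36: descend ε ; hops seen [∅] ; pick no-route
  Q 1.234.208.0: descend 00000001111010101101 ; hops seen [H2,H0] ; pick H0
  + 18.0.0.0/8 (H0) depth=8
  + 71.240.153.214/32 (H1) depth=32
  + 1.0.0.0/8 (H1) depth=8
  + 18.45.48.0/20 (H1) depth=20
  + 18.45.32.0/19 (H2) depth=19
  Q 1.2.186.28: descend 00000001 ; hops seen [H2,H1] ; pick H1
  Q 71.240.153.214: descend 01000111111100001001100111010110 ; hops seen [H2,H1] ; pick H1
  del 71.240.0.0/12 (clear depth 12)
  Q 18.45.40.147: descend 0001001000101101001 ; hops seen [H2,H0,H2] ; pick H2
  Q 71.240.153.214: descend 01000111111100001001100111010110 ; hops seen [H1] ; pick H1
  + 71.240.0.0/16 (H1) depth=16
  del 71.240.0.0/16 (clear depth 16)

== LOOKUPS ==
["no-route","H0","H1","H1","H2","H1"]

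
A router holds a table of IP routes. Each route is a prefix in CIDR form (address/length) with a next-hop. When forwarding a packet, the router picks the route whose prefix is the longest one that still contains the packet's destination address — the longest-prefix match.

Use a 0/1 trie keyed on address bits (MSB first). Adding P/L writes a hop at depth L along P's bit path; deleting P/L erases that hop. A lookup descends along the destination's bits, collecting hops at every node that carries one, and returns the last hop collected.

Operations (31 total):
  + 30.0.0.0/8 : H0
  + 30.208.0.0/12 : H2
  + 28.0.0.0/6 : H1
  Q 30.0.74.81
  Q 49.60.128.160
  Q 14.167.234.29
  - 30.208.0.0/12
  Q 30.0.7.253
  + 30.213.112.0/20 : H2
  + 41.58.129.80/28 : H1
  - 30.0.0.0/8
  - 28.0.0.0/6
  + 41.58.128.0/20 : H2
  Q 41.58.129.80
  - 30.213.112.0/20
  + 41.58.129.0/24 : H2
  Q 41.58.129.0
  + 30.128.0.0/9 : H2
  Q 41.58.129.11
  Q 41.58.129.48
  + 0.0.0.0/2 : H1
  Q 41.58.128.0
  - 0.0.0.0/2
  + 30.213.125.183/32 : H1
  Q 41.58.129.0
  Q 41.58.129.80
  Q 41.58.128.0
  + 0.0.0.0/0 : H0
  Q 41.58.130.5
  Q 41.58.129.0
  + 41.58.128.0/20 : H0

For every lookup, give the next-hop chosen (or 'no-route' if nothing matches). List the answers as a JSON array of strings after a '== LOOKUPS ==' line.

Process each operation:
  + 30.0.0.0/8 (H0) depth=8
  + 30.208.0.0/12 (H2) depth=12
  + 28.0.0.0/6 (H1) depth=6
  lookup 30.0.74.81: bits 00011110 walk d0:-→d1:-→d2:-→d3:-→d4:-→d5:-→d6:H1→d7:-→d8:H0 -> H0
  lookup 49.60.128.160: bits 00 walk d0:-→d1:-→d2:- -> no-route
  lookup 14.167.234.29: bits 000 walk d0:-→d1:-→d2:-→d3:- -> no-route
  del 30.208.0.0/12 (clear depth 12)
  lookup 30.0.7.253: bits 00011110 walk d0:-→d1:-→d2:-→d3:-→d4:-→d5:-→d6:H1→d7:-→d8:H0 -> H0
  + 30.213.112.0/20 (H2) depth=20
  + 41.58.129.80/28 (H1) depth=28
  del 30.0.0.0/8 (clear depth 8)
  del 28.0.0.0/6 (clear depth 6)
  + 41.58.128.0/20 (H2) depth=20
  lookup 41.58.129.80: bits 0010100100111010100000010101 walk d0:-→d1:-→d2:-→d3:-→d4:-→d5:-→d6:-→d7:-→d8:-→d9:-→d10:-→d11:-→d12:-→d13:-→d14:-→d15:-→d16:-→d17:-→d18:-→d19:-→d20:H2→d21:-→d22:-→d23:-→d24:-→d25:-→d26:-→d27:-→d28:H1 -> H1
  del 30.213.112.0/20 (clear depth 20)
  + 41.58.129.0/24 (H2) depth=24
  lookup 41.58.129.0: bits 0010100100111010100000010 walk d0:-→d1:-→d2:-→d3:-→d4:-→d5:-→d6:-→d7:-→d8:-→d9:-→d10:-→d11:-→d12:-→d13:-→d14:-→d15:-→d16:-→d17:-→d18:-→d19:-→d20:H2→d21:-→d22:-→d23:-→d24:H2→d25:- -> H2
  + 30.128.0.0/9 (H2) depth=9
  lookup 41.58.129.11: bits 0010100100111010100000010 walk d0:-→d1:-→d2:-→d3:-→d4:-→d5:-→d6:-→d7:-→d8:-→d9:-→d10:-→d11:-→d12:-→d13:-→d14:-→d15:-→d16:-→d17:-→d18:-→d19:-→d20:H2→d21:-→d22:-→d23:-→d24:H2→d25:- -> H2
  lookup 41.58.129.48: bits 0010100100111010100000010 walk d0:-→d1:-→d2:-→d3:-→d4:-→d5:-→d6:-→d7:-→d8:-→d9:-→d10:-→d11:-→d12:-→d13:-→d14:-→d15:-→d16:-→d17:-→d18:-→d19:-→d20:H2→d21:-→d22:-→d23:-→d24:H2→d25:- -> H2
  + 0.0.0.0/2 (H1) depth=2
  lookup 41.58.128.0: bits 00101001001110101000000 walk d0:-→d1:-→d2:H1→d3:-→d4:-→d5:-→d6:-→d7:-→d8:-→d9:-→d10:-→d11:-→d12:-→d13:-→d14:-→d15:-→d16:-→d17:-→d18:-→d19:-→d20:H2→d21:-→d22:-→d23:- -> H2
  del 0.0.0.0/2 (clear depth 2)
  + 30.213.125.183/32 (H1) depth=32
  lookup 41.58.129.0: bits 0010100100111010100000010 walk d0:-→d1:-→d2:-→d3:-→d4:-→d5:-→d6:-→d7:-→d8:-→d9:-→d10:-→d11:-→d12:-→d13:-→d14:-→d15:-→d16:-→d17:-→d18:-→d19:-→d20:H2→d21:-→d22:-→d23:-→d24:H2→d25:- -> H2
  lookup 41.58.129.80: bits 0010100100111010100000010101 walk d0:-→d1:-→d2:-→d3:-→d4:-→d5:-→d6:-→d7:-→d8:-→d9:-→d10:-→d11:-→d12:-→d13:-→d14:-→d15:-→d16:-→d17:-→d18:-→d19:-→d20:H2→d21:-→d22:-→d23:-→d24:H2→d25:-→d26:-→d27:-→d28:H1 -> H1
  lookup 41.58.128.0: bits 00101001001110101000000 walk d0:-→d1:-→d2:-→d3:-→d4:-→d5:-→d6:-→d7:-→d8:-→d9:-→d10:-→d11:-→d12:-→d13:-→d14:-→d15:-→d16:-→d17:-→d18:-→d19:-→d20:H2→d21:-→d22:-→d23:- -> H2
  + 0.0.0.0/0 (H0) depth=0
  lookup 41.58.130.5: bits 0010100100111010100000 walk d0:H0→d1:-→d2:-→d3:-→d4:-→d5:-→d6:-→d7:-→d8:-→d9:-→d10:-→d11:-→d12:-→d13:-→d14:-→d15:-→d16:-→d17:-→d18:-→d19:-→d20:H2→d21:-→d22:- -> H2
  lookup 41.58.129.0: bits 0010100100111010100000010 walk d0:H0→d1:-→d2:-→d3:-→d4:-→d5:-→d6:-→d7:-→d8:-→d9:-→d10:-→d11:-→d12:-→d13:-→d14:-→d15:-→d16:-→d17:-→d18:-→d19:-→d20:H2→d21:-→d22:-→d23:-→d24:H2→d25:- -> H2
  + 41.58.128.0/20 (H0) depth=20

== LOOKUPS ==
["H0","no-route","no-route","H0","H1","H2","H2","H2","H2","H2","H1","H2","H2","H2"]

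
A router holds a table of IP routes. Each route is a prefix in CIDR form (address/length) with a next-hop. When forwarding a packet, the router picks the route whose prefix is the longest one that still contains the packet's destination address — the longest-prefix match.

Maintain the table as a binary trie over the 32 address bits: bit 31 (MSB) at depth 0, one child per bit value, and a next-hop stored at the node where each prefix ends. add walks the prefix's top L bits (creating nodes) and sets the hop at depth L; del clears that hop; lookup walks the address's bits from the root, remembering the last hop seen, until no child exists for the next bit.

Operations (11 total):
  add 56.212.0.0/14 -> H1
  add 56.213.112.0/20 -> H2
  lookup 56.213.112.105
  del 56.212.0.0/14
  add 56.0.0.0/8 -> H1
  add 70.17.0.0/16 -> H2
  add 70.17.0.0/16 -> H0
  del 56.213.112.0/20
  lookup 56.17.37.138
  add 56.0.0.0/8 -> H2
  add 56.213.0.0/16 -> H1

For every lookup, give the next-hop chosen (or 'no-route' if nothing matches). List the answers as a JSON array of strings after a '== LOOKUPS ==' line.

Trace:
  + 56.212.0.0/14 (H1) depth=14
  + 56.213.112.0/20 (H2) depth=20
  lookup 56.213.112.105: bits 00111000110101010111 walk d0:-→d1:-→d2:-→d3:-→d4:-→d5:-→d6:-→d7:-→d8:-→d9:-→d10:-→d11:-→d12:-→d13:-→d14:H1→d15:-→d16:-→d17:-→d18:-→d19:-→d20:H2 -> H2
  del 56.212.0.0/14 (clear depth 14)
  + 56.0.0.0/8 (H1) depth=8
  + 70.17.0.0/16 (H2) depth=16
  + 70.17.0.0/16 (H0) depth=16
  del 56.213.112.0/20 (clear depth 20)
  lookup 56.17.37.138: bits 00111000 walk d0:-→d1:-→d2:-→d3:-→d4:-→d5:-→d6:-→d7:-→d8:H1 -> H1
  + 56.0.0.0/8 (H2) depth=8
  + 56.213.0.0/16 (H1) depth=16

== LOOKUPS ==
["H2","H1"]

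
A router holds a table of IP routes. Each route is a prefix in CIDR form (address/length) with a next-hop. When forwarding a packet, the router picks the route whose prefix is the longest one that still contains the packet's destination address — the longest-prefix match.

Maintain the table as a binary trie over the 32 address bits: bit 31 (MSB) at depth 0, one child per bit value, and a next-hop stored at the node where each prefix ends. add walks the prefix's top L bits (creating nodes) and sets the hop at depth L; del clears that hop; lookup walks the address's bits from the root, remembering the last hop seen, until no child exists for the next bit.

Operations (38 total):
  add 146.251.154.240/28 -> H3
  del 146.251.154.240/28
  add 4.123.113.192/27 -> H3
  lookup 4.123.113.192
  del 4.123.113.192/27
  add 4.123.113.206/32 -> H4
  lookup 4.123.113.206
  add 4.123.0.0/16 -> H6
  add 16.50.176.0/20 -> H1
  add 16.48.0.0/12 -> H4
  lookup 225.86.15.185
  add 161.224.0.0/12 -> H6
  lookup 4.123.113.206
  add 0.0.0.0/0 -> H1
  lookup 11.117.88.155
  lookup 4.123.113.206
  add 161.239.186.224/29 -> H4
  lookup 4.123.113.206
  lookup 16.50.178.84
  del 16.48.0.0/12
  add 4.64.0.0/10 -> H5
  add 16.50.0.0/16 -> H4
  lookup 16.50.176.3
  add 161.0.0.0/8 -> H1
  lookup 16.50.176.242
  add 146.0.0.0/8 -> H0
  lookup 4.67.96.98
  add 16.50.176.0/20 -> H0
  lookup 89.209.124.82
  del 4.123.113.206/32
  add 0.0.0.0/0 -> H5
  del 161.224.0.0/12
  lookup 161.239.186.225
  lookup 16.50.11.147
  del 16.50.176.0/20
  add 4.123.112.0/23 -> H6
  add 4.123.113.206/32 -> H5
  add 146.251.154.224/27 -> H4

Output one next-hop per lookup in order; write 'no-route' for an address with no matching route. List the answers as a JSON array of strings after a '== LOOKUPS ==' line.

Trace:
  add 146.251.154.240/28 -> H3 at depth 28
  - 146.251.154.240/28 clear@28
  add 4.123.113.192/27 -> H3 at depth 27
  ? 4.123.113.192  path d0:-→d1:-→d2:-→d3:-→d4:-→d5:-→d6:-→d7:-→d8:-→d9:-→d10:-→d11:-→d12:-→d13:-→d14:-→d15:-→d16:-→d17:-→d18:-→d19:-→d20:-→d21:-→d22:-→d23:-→d24:-→d25:-→d26:-→d27:H3  best=H3
  - 4.123.113.192/27 clear@27
  add 4.123.113.206/32 -> H4 at depth 32
  ? 4.123.113.206  path d0:-→d1:-→d2:-→d3:-→d4:-→d5:-→d6:-→d7:-→d8:-→d9:-→d10:-→d11:-→d12:-→d13:-→d14:-→d15:-→d16:-→d17:-→d18:-→d19:-→d20:-→d21:-→d22:-→d23:-→d24:-→d25:-→d26:-→d27:-→d28:-→d29:-→d30:-→d31:-→d32:H4  best=H4
  add 4.123.0.0/16 -> H6 at depth 16
  add 16.50.176.0/20 -> H1 at depth 20
  add 16.48.0.0/12 -> H4 at depth 12
  ? 225.86.15.185  path d0:-→d1:-  best=no-route
  add 161.224.0.0/12 -> H6 at depth 12
  ? 4.123.113.206  path d0:-→d1:-→d2:-→d3:-→d4:-→d5:-→d6:-→d7:-→d8:-→d9:-→d10:-→d11:-→d12:-→d13:-→d14:-→d15:-→d16:H6→d17:-→d18:-→d19:-→d20:-→d21:-→d22:-→d23:-→d24:-→d25:-→d26:-→d27:-→d28:-→d29:-→d30:-→d31:-→d32:H4  best=H4
  add 0.0.0.0/0 -> H1 at depth 0
  ? 11.117.88.155  path d0:H1→d1:-→d2:-→d3:-→d4:-  best=H1
  ? 4.123.113.206  path d0:H1→d1:-→d2:-→d3:-→d4:-→d5:-→d6:-→d7:-→d8:-→d9:-→d10:-→d11:-→d12:-→d13:-→d14:-→d15:-→d16:H6→d17:-→d18:-→d19:-→d20:-→d21:-→d22:-→d23:-→d24:-→d25:-→d26:-→d27:-→d28:-→d29:-→d30:-→d31:-→d32:H4  best=H4
  add 161.239.186.224/29 -> H4 at depth 29
  ? 4.123.113.206  path d0:H1→d1:-→d2:-→d3:-→d4:-→d5:-→d6:-→d7:-→d8:-→d9:-→d10:-→d11:-→d12:-→d13:-→d14:-→d15:-→d16:H6→d17:-→d18:-→d19:-→d20:-→d21:-→d22:-→d23:-→d24:-→d25:-→d26:-→d27:-→d28:-→d29:-→d30:-→d31:-→d32:H4  best=H4
  ? 16.50.178.84  path d0:H1→d1:-→d2:-→d3:-→d4:-→d5:-→d6:-→d7:-→d8:-→d9:-→d10:-→d11:-→d12:H4→d13:-→d14:-→d15:-→d16:-→d17:-→d18:-→d19:-→d20:H1  best=H1
  - 16.48.0.0/12 clear@12
  add 4.64.0.0/10 -> H5 at depth 10
  add 16.50.0.0/16 -> H4 at depth 16
  ? 16.50.176.3  path d0:H1→d1:-→d2:-→d3:-→d4:-→d5:-→d6:-→d7:-→d8:-→d9:-→d10:-→d11:-→d12:-→d13:-→d14:-→d15:-→d16:H4→d17:-→d18:-→d19:-→d20:H1  best=H1
  add 161.0.0.0/8 -> H1 at depth 8
  ? 16.50.176.242  path d0:H1→d1:-→d2:-→d3:-→d4:-→d5:-→d6:-→d7:-→d8:-→d9:-→d10:-→d11:-→d12:-→d13:-→d14:-→d15:-→d16:H4→d17:-→d18:-→d19:-→d20:H1  best=H1
  add 146.0.0.0/8 -> H0 at depth 8
  ? 4.67.96.98  path d0:H1→d1:-→d2:-→d3:-→d4:-→d5:-→d6:-→d7:-→d8:-→d9:-→d10:H5  best=H5
  add 16.50.176.0/20 -> H0 at depth 20
  ? 89.209.124.82  path d0:H1→d1:-  best=H1
  - 4.123.113.206/32 clear@32
  add 0.0.0.0/0 -> H5 at depth 0
  - 161.224.0.0/12 clear@12
  ? 161.239.186.225  path d0:H5→d1:-→d2:-→d3:-→d4:-→d5:-→d6:-→d7:-→d8:H1→d9:-→d10:-→d11:-→d12:-→d13:-→d14:-→d15:-→d16:-→d17:-→d18:-→d19:-→d20:-→d21:-→d22:-→d23:-→d24:-→d25:-→d26:-→d27:-→d28:-→d29:H4  best=H4
  ? 16.50.11.147  path d0:H5→d1:-→d2:-→d3:-→d4:-→d5:-→d6:-→d7:-→d8:-→d9:-→d10:-→d11:-→d12:-→d13:-→d14:-→d15:-→d16:H4  best=H4
  - 16.50.176.0/20 clear@20
  add 4.123.112.0/23 -> H6 at depth 23
  add 4.123.113.206/32 -> H5 at depth 32
  add 146.251.154.224/27 -> H4 at depth 27

== LOOKUPS ==
["H3","H4","no-route","H4","H1","H4","H4","H1","H1","H1","H5","H1","H4","H4"]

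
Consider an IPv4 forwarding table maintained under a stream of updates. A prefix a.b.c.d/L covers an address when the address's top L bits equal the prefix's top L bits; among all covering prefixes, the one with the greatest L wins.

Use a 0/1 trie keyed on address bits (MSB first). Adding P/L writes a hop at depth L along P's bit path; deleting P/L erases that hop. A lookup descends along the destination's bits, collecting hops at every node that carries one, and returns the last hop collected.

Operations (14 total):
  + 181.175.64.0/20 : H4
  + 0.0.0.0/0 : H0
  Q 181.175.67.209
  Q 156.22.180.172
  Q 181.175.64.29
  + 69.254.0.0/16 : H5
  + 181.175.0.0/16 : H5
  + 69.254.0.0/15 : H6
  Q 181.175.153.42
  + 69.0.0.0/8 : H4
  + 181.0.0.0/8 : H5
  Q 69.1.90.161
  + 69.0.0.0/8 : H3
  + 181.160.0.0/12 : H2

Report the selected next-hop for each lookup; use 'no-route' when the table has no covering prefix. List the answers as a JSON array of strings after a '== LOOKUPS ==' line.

Apply in order:
  add 181.175.64.0/20 -> H4 at depth 20
  add 0.0.0.0/0 -> H0 at depth 0
  lookup 181.175.67.209: bits 10110101101011110100 walk d0:H0→d1:-→d2:-→d3:-→d4:-→d5:-→d6:-→d7:-→d8:-→d9:-→d10:-→d11:-→d12:-→d13:-→d14:-→d15:-→d16:-→d17:-→d18:-→d19:-→d20:H4 -> H4
  lookup 156.22.180.172: bits 10 walk d0:H0→d1:-→d2:- -> H0
  lookup 181.175.64.29: bits 10110101101011110100 walk d0:H0→d1:-→d2:-→d3:-→d4:-→d5:-→d6:-→d7:-→d8:-→d9:-→d10:-→d11:-→d12:-→d13:-→d14:-→d15:-→d16:-→d17:-→d18:-→d19:-→d20:H4 -> H4
  add 69.254.0.0/16 -> H5 at depth 16
  add 181.175.0.0/16 -> H5 at depth 16
  add 69.254.0.0/15 -> H6 at depth 15
  lookup 181.175.153.42: bits 1011010110101111 walk d0:H0→d1:-→d2:-→d3:-→d4:-→d5:-→d6:-→d7:-→d8:-→d9:-→d10:-→d11:-→d12:-→d13:-→d14:-→d15:-→d16:H5 -> H5
  add 69.0.0.0/8 -> H4 at depth 8
  add 181.0.0.0/8 -> H5 at depth 8
  lookup 69.1.90.161: bits 01000101 walk d0:H0→d1:-→d2:-→d3:-→d4:-→d5:-→d6:-→d7:-→d8:H4 -> H4
  add 69.0.0.0/8 -> H3 at depth 8
  add 181.160.0.0/12 -> H2 at depth 12

== LOOKUPS ==
["H4","H0","H4","H5","H4"]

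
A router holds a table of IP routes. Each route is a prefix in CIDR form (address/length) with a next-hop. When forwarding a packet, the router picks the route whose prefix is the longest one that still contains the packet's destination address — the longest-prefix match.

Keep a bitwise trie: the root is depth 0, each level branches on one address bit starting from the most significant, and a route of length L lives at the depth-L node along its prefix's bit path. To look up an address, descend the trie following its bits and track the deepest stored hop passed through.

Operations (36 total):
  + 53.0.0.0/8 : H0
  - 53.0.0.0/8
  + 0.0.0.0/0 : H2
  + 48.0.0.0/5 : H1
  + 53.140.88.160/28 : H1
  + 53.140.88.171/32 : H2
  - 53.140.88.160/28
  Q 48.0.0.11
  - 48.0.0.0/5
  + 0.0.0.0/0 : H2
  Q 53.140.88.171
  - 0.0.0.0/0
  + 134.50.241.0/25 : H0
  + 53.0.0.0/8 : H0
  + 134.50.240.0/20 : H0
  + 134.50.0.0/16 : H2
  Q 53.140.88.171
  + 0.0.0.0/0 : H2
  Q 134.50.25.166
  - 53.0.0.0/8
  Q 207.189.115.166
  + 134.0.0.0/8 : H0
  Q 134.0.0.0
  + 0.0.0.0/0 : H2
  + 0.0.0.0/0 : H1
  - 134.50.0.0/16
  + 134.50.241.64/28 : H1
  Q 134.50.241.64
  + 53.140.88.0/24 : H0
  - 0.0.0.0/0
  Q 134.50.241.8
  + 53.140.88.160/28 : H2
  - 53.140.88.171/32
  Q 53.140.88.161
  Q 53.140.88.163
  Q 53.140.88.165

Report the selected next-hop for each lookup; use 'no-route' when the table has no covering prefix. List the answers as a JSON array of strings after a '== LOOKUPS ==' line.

Apply in order:
  add 53.0.0.0/8 -> H0 at depth 8
  del 53.0.0.0/8 (clear depth 8)
  add 0.0.0.0/0 -> H2 at depth 0
  add 48.0.0.0/5 -> H1 at depth 5
  add 53.140.88.160/28 -> H1 at depth 28
  add 53.140.88.171/32 -> H2 at depth 32
  del 53.140.88.160/28 (clear depth 28)
  lookup 48.0.0.11: bits 00110 walk d0:H2→d1:-→d2:-→d3:-→d4:-→d5:H1 -> H1
  del 48.0.0.0/5 (clear depth 5)
  add 0.0.0.0/0 -> H2 at depth 0
  lookup 53.140.88.171: bits 00110101100011000101100010101011 walk d0:H2→d1:-→d2:-→d3:-→d4:-→d5:-→d6:-→d7:-→d8:-→d9:-→d10:-→d11:-→d12:-→d13:-→d14:-→d15:-→d16:-→d17:-→d18:-→d19:-→d20:-→d21:-→d22:-→d23:-→d24:-→d25:-→d26:-→d27:-→d28:-→d29:-→d30:-→d31:-→d32:H2 -> H2
  del 0.0.0.0/0 (clear depth 0)
  add 134.50.241.0/25 -> H0 at depth 25
  add 53.0.0.0/8 -> H0 at depth 8
  add 134.50.240.0/20 -> H0 at depth 20
  add 134.50.0.0/16 -> H2 at depth 16
  lookup 53.140.88.171: bits 00110101100011000101100010101011 walk d0:-→d1:-→d2:-→d3:-→d4:-→d5:-→d6:-→d7:-→d8:H0→d9:-→d10:-→d11:-→d12:-→d13:-→d14:-→d15:-→d16:-→d17:-→d18:-→d19:-→d20:-→d21:-→d22:-→d23:-→d24:-→d25:-→d26:-→d27:-→d28:-→d29:-→d30:-→d31:-→d32:H2 -> H2
  add 0.0.0.0/0 -> H2 at depth 0
  lookup 134.50.25.166: bits 1000011000110010 walk d0:H2→d1:-→d2:-→d3:-→d4:-→d5:-→d6:-→d7:-→d8:-→d9:-→d10:-→d11:-→d12:-→d13:-→d14:-→d15:-→d16:H2 -> H2
  del 53.0.0.0/8 (clear depth 8)
  lookup 207.189.115.166: bits 1 walk d0:H2→d1:- -> H2
  add 134.0.0.0/8 -> H0 at depth 8
  lookup 134.0.0.0: bits 1000011000 walk d0:H2→d1:-→d2:-→d3:-→d4:-→d5:-→d6:-→d7:-→d8:H0→d9:-→d10:- -> H0
  add 0.0.0.0/0 -> H2 at depth 0
  add 0.0.0.0/0 -> H1 at depth 0
  del 134.50.0.0/16 (clear depth 16)
  add 134.50.241.64/28 -> H1 at depth 28
  lookup 134.50.241.64: bits 1000011000110010111100010100 walk d0:H1→d1:-→d2:-→d3:-→d4:-→d5:-→d6:-→d7:-→d8:H0→d9:-→d10:-→d11:-→d12:-→d13:-→d14:-→d15:-→d16:-→d17:-→d18:-→d19:-→d20:H0→d21:-→d22:-→d23:-→d24:-→d25:H0→d26:-→d27:-→d28:H1 -> H1
  add 53.140.88.0/24 -> H0 at depth 24
  del 0.0.0.0/0 (clear depth 0)
  lookup 134.50.241.8: bits 1000011000110010111100010 walk d0:-→d1:-→d2:-→d3:-→d4:-→d5:-→d6:-→d7:-→d8:H0→d9:-→d10:-→d11:-→d12:-→d13:-→d14:-→d15:-→d16:-→d17:-→d18:-→d19:-→d20:H0→d21:-→d22:-→d23:-→d24:-→d25:H0 -> H0
  add 53.140.88.160/28 -> H2 at depth 28
  del 53.140.88.171/32 (clear depth 32)
  lookup 53.140.88.161: bits 0011010110001100010110001010 walk d0:-→d1:-→d2:-→d3:-→d4:-→d5:-→d6:-→d7:-→d8:-→d9:-→d10:-→d11:-→d12:-→d13:-→d14:-→d15:-→d16:-→d17:-→d18:-→d19:-→d20:-→d21:-→d22:-→d23:-→d24:H0→d25:-→d26:-→d27:-→d28:H2 -> H2
  lookup 53.140.88.163: bits 0011010110001100010110001010 walk d0:-→d1:-→d2:-→d3:-→d4:-→d5:-→d6:-→d7:-→d8:-→d9:-→d10:-→d11:-→d12:-→d13:-→d14:-→d15:-→d16:-→d17:-→d18:-→d19:-→d20:-→d21:-→d22:-→d23:-→d24:H0→d25:-→d26:-→d27:-→d28:H2 -> H2
  lookup 53.140.88.165: bits 0011010110001100010110001010 walk d0:-→d1:-→d2:-→d3:-→d4:-→d5:-→d6:-→d7:-→d8:-→d9:-→d10:-→d11:-→d12:-→d13:-→d14:-→d15:-→d16:-→d17:-→d18:-→d19:-→d20:-→d21:-→d22:-→d23:-→d24:H0→d25:-→d26:-→d27:-→d28:H2 -> H2

== LOOKUPS ==
["H1","H2","H2","H2","H2","H0","H1","H0","H2","H2","H2"]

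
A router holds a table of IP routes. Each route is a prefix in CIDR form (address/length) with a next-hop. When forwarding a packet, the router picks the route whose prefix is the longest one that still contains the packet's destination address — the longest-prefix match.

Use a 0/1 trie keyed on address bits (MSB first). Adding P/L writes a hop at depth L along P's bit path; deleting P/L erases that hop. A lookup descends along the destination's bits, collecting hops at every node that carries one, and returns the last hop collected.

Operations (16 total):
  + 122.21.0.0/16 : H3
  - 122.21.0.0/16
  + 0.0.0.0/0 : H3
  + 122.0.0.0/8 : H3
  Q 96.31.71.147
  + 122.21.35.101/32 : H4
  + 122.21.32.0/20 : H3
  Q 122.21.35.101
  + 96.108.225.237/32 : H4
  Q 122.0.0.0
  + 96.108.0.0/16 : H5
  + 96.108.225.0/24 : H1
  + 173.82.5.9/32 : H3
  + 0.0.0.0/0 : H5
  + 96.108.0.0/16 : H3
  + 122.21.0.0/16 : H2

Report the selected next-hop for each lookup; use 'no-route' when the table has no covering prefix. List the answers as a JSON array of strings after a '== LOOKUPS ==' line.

Process each operation:
  + 122.21.0.0/16 (H3) depth=16
  del 122.21.0.0/16 (clear depth 16)
  + 0.0.0.0/0 (H3) depth=0
  + 122.0.0.0/8 (H3) depth=8
  lookup 96.31.71.147: bits 011 walk d0:H3→d1:-→d2:-→d3:- -> H3
  + 122.21.35.101/32 (H4) depth=32
  + 122.21.32.0/20 (H3) depth=20
  lookup 122.21.35.101: bits 01111010000101010010001101100101 walk d0:H3→d1:-→d2:-→d3:-→d4:-→d5:-→d6:-→d7:-→d8:H3→d9:-→d10:-→d11:-→d12:-→d13:-→d14:-→d15:-→d16:-→d17:-→d18:-→d19:-→d20:H3→d21:-→d22:-→d23:-→d24:-→d25:-→d26:-→d27:-→d28:-→d29:-→d30:-→d31:-→d32:H4 -> H4
  + 96.108.225.237/32 (H4) depth=32
  lookup 122.0.0.0: bits 01111010000 walk d0:H3→d1:-→d2:-→d3:-→d4:-→d5:-→d6:-→d7:-→d8:H3→d9:-→d10:-→d11:- -> H3
  + 96.108.0.0/16 (H5) depth=16
  + 96.108.225.0/24 (H1) depth=24
  + 173.82.5.9/32 (H3) depth=32
  + 0.0.0.0/0 (H5) depth=0
  + 96.108.0.0/16 (H3) depth=16
  + 122.21.0.0/16 (H2) depth=16

== LOOKUPS ==
["H3","H4","H3"]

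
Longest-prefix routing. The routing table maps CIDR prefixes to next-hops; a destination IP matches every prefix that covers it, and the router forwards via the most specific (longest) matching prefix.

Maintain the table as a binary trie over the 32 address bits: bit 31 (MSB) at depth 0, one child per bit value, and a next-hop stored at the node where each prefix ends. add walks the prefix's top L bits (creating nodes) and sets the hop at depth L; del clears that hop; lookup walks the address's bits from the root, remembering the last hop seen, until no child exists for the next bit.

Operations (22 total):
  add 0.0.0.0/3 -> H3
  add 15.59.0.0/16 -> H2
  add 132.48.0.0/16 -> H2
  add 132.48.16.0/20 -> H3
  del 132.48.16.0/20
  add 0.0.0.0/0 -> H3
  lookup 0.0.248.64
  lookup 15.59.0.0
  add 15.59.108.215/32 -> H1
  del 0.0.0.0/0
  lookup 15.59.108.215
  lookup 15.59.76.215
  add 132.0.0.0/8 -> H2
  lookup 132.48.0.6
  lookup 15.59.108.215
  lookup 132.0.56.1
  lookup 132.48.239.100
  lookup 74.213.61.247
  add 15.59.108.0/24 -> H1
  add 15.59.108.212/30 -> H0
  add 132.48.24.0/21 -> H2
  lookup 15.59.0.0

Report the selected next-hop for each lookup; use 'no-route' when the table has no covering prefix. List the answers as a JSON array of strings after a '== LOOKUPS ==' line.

Process each operation:
  add 0.0.0.0/3 -> H3 at depth 3
  add 15.59.0.0/16 -> H2 at depth 16
  add 132.48.0.0/16 -> H2 at depth 16
  add 132.48.16.0/20 -> H3 at depth 20
  del 132.48.16.0/20 (clear depth 20)
  add 0.0.0.0/0 -> H3 at depth 0
  lookup 0.0.248.64: bits 0000 walk d0:H3→d1:-→d2:-→d3:H3→d4:- -> H3
  lookup 15.59.0.0: bits 0000111100111011 walk d0:H3→d1:-→d2:-→d3:H3→d4:-→d5:-→d6:-→d7:-→d8:-→d9:-→d10:-→d11:-→d12:-→d13:-→d14:-→d15:-→d16:H2 -> H2
  add 15.59.108.215/32 -> H1 at depth 32
  del 0.0.0.0/0 (clear depth 0)
  lookup 15.59.108.215: bits 00001111001110110110110011010111 walk d0:-→d1:-→d2:-→d3:H3→d4:-→d5:-→d6:-→d7:-→d8:-→d9:-→d10:-→d11:-→d12:-→d13:-→d14:-→d15:-→d16:H2→d17:-→d18:-→d19:-→d20:-→d21:-→d22:-→d23:-→d24:-→d25:-→d26:-→d27:-→d28:-→d29:-→d30:-→d31:-→d32:H1 -> H1
  lookup 15.59.76.215: bits 000011110011101101 walk d0:-→d1:-→d2:-→d3:H3→d4:-→d5:-→d6:-→d7:-→d8:-→d9:-→d10:-→d11:-→d12:-→d13:-→d14:-→d15:-→d16:H2→d17:-→d18:- -> H2
  add 132.0.0.0/8 -> H2 at depth 8
  lookup 132.48.0.6: bits 1000010000110000000 walk d0:-→d1:-→d2:-→d3:-→d4:-→d5:-→d6:-→d7:-→d8:H2→d9:-→d10:-→d11:-→d12:-→d13:-→d14:-→d15:-→d16:H2→d17:-→d18:-→d19:- -> H2
  lookup 15.59.108.215: bits 00001111001110110110110011010111 walk d0:-→d1:-→d2:-→d3:H3→d4:-→d5:-→d6:-→d7:-→d8:-→d9:-→d10:-→d11:-→d12:-→d13:-→d14:-→d15:-→d16:H2→d17:-→d18:-→d19:-→d20:-→d21:-→d22:-→d23:-→d24:-→d25:-→d26:-→d27:-→d28:-→d29:-→d30:-→d31:-→d32:H1 -> H1
  lookup 132.0.56.1: bits 1000010000 walk d0:-→d1:-→d2:-→d3:-→d4:-→d5:-→d6:-→d7:-→d8:H2→d9:-→d10:- -> H2
  lookup 132.48.239.100: bits 1000010000110000 walk d0:-→d1:-→d2:-→d3:-→d4:-→d5:-→d6:-→d7:-→d8:H2→d9:-→d10:-→d11:-→d12:-→d13:-→d14:-→d15:-→d16:H2 -> H2
  lookup 74.213.61.247: bits 0 walk d0:-→d1:- -> no-route
  add 15.59.108.0/24 -> H1 at depth 24
  add 15.59.108.212/30 -> H0 at depth 30
  add 132.48.24.0/21 -> H2 at depth 21
  lookup 15.59.0.0: bits 00001111001110110 walk d0:-→d1:-→d2:-→d3:H3→d4:-→d5:-→d6:-→d7:-→d8:-→d9:-→d10:-→d11:-→d12:-→d13:-→d14:-→d15:-→d16:H2→d17:- -> H2

== LOOKUPS ==
["H3","H2","H1","H2","H2","H1","H2","H2","no-route","H2"]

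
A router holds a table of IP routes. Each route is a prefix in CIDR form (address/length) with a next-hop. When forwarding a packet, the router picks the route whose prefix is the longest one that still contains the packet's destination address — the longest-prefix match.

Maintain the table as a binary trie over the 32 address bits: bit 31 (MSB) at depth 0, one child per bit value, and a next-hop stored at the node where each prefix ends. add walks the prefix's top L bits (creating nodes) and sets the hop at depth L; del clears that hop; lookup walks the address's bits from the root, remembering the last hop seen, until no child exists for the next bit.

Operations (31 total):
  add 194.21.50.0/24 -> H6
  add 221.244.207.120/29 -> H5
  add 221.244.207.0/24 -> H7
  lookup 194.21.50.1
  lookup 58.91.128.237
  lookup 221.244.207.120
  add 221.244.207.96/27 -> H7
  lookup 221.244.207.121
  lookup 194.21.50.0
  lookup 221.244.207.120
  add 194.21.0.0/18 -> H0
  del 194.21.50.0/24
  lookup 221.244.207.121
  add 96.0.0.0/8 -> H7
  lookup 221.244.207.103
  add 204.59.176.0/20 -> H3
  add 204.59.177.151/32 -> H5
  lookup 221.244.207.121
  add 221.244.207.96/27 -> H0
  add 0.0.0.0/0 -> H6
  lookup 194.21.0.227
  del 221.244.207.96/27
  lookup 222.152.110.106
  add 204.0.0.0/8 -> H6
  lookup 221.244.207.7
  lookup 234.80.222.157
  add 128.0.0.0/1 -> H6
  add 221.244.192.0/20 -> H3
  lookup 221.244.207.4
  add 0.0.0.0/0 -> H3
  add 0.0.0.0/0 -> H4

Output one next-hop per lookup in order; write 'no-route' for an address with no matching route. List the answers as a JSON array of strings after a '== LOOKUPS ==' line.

Apply in order:
  + 194.21.50.0/24 (H6) depth=24
  + 221.244.207.120/29 (H5) depth=29
  + 221.244.207.0/24 (H7) depth=24
  lookup 194.21.50.1: bits 110000100001010100110010 walk d0:-→d1:-→d2:-→d3:-→d4:-→d5:-→d6:-→d7:-→d8:-→d9:-→d10:-→d11:-→d12:-→d13:-→d14:-→d15:-→d16:-→d17:-→d18:-→d19:-→d20:-→d21:-→d22:-→d23:-→d24:H6 -> H6
  lookup 58.91.128.237: bits ε walk d0:- -> no-route
  lookup 221.244.207.120: bits 11011101111101001100111101111 walk d0:-→d1:-→d2:-→d3:-→d4:-→d5:-→d6:-→d7:-→d8:-→d9:-→d10:-→d11:-→d12:-→d13:-→d14:-→d15:-→d16:-→d17:-→d18:-→d19:-→d20:-→d21:-→d22:-→d23:-→d24:H7→d25:-→d26:-→d27:-→d28:-→d29:H5 -> H5
  + 221.244.207.96/27 (H7) depth=27
  lookup 221.244.207.121: bits 11011101111101001100111101111 walk d0:-→d1:-→d2:-→d3:-→d4:-→d5:-→d6:-→d7:-→d8:-→d9:-→d10:-→d11:-→d12:-→d13:-→d14:-→d15:-→d16:-→d17:-→d18:-→d19:-→d20:-→d21:-→d22:-→d23:-→d24:H7→d25:-→d26:-→d27:H7→d28:-→d29:H5 -> H5
  lookup 194.21.50.0: bits 110000100001010100110010 walk d0:-→d1:-→d2:-→d3:-→d4:-→d5:-→d6:-→d7:-→d8:-→d9:-→d10:-→d11:-→d12:-→d13:-→d14:-→d15:-→d16:-→d17:-→d18:-→d19:-→d20:-→d21:-→d22:-→d23:-→d24:H6 -> H6
  lookup 221.244.207.120: bits 11011101111101001100111101111 walk d0:-→d1:-→d2:-→d3:-→d4:-→d5:-→d6:-→d7:-→d8:-→d9:-→d10:-→d11:-→d12:-→d13:-→d14:-→d15:-→d16:-→d17:-→d18:-→d19:-→d20:-→d21:-→d22:-→d23:-→d24:H7→d25:-→d26:-→d27:H7→d28:-→d29:H5 -> H5
  + 194.21.0.0/18 (H0) depth=18
  del 194.21.50.0/24 (clear depth 24)
  lookup 221.244.207.121: bits 11011101111101001100111101111 walk d0:-→d1:-→d2:-→d3:-→d4:-→d5:-→d6:-→d7:-→d8:-→d9:-→d10:-→d11:-→d12:-→d13:-→d14:-→d15:-→d16:-→d17:-→d18:-→d19:-→d20:-→d21:-→d22:-→d23:-→d24:H7→d25:-→d26:-→d27:H7→d28:-→d29:H5 -> H5
  + 96.0.0.0/8 (H7) depth=8
  lookup 221.244.207.103: bits 110111011111010011001111011 walk d0:-→d1:-→d2:-→d3:-→d4:-→d5:-→d6:-→d7:-→d8:-→d9:-→d10:-→d11:-→d12:-→d13:-→d14:-→d15:-→d16:-→d17:-→d18:-→d19:-→d20:-→d21:-→d22:-→d23:-→d24:H7→d25:-→d26:-→d27:H7 -> H7
  + 204.59.176.0/20 (H3) depth=20
  + 204.59.177.151/32 (H5) depth=32
  lookup 221.244.207.121: bits 11011101111101001100111101111 walk d0:-→d1:-→d2:-→d3:-→d4:-→d5:-→d6:-→d7:-→d8:-→d9:-→d10:-→d11:-→d12:-→d13:-→d14:-→d15:-→d16:-→d17:-→d18:-→d19:-→d20:-→d21:-→d22:-→d23:-→d24:H7→d25:-→d26:-→d27:H7→d28:-→d29:H5 -> H5
  + 221.244.207.96/27 (H0) depth=27
  + 0.0.0.0/0 (H6) depth=0
  lookup 194.21.0.227: bits 110000100001010100 walk d0:H6→d1:-→d2:-→d3:-→d4:-→d5:-→d6:-→d7:-→d8:-→d9:-→d10:-→d11:-→d12:-→d13:-→d14:-→d15:-→d16:-→d17:-→d18:H0 -> H0
  del 221.244.207.96/27 (clear depth 27)
  lookup 222.152.110.106: bits 110111 walk d0:H6→d1:-→d2:-→d3:-→d4:-→d5:-→d6:- -> H6
  + 204.0.0.0/8 (H6) depth=8
  lookup 221.244.207.7: bits 1101110111110100110011110 walk d0:H6→d1:-→d2:-→d3:-→d4:-→d5:-→d6:-→d7:-→d8:-→d9:-→d10:-→d11:-→d12:-→d13:-→d14:-→d15:-→d16:-→d17:-→d18:-→d19:-→d20:-→d21:-→d22:-→d23:-→d24:H7→d25:- -> H7
  lookup 234.80.222.157: bits 11 walk d0:H6→d1:-→d2:- -> H6
  + 128.0.0.0/1 (H6) depth=1
  + 221.244.192.0/20 (H3) depth=20
  lookup 221.244.207.4: bits 1101110111110100110011110 walk d0:H6→d1:H6→d2:-→d3:-→d4:-→d5:-→d6:-→d7:-→d8:-→d9:-→d10:-→d11:-→d12:-→d13:-→d14:-→d15:-→d16:-→d17:-→d18:-→d19:-→d20:H3→d21:-→d22:-→d23:-→d24:H7→d25:- -> H7
  + 0.0.0.0/0 (H3) depth=0
  + 0.0.0.0/0 (H4) depth=0

== LOOKUPS ==
["H6","no-route","H5","H5","H6","H5","H5","H7","H5","H0","H6","H7","H6","H7"]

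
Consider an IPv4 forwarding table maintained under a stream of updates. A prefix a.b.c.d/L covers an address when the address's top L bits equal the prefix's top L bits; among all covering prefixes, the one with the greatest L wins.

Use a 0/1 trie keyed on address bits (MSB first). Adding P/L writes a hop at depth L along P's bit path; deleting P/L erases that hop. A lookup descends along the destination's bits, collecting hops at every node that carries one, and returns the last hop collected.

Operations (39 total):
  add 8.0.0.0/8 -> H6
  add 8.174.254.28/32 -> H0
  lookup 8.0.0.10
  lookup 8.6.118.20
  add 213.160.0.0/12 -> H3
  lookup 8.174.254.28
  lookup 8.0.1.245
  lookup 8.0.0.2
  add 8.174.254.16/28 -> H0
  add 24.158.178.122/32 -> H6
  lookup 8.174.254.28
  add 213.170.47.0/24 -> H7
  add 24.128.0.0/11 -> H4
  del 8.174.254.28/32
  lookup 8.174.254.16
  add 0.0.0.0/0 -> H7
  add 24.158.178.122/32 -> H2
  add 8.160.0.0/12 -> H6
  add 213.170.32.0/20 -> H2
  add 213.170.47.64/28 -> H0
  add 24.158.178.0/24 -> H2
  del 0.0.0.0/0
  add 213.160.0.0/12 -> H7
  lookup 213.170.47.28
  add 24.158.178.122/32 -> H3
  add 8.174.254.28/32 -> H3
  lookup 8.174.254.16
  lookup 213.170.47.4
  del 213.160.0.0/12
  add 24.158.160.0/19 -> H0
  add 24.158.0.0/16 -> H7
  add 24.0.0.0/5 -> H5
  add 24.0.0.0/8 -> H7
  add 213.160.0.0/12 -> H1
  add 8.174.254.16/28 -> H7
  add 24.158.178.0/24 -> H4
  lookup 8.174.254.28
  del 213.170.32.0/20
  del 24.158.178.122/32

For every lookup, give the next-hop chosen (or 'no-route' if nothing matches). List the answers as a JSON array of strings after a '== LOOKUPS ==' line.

Trace:
  add 8.0.0.0/8 -> H6 at depth 8
  add 8.174.254.28/32 -> H0 at depth 32
  ? 8.0.0.10  path d0:-→d1:-→d2:-→d3:-→d4:-→d5:-→d6:-→d7:-→d8:H6  best=H6
  ? 8.6.118.20  path d0:-→d1:-→d2:-→d3:-→d4:-→d5:-→d6:-→d7:-→d8:H6  best=H6
  add 213.160.0.0/12 -> H3 at depth 12
  ? 8.174.254.28  path d0:-→d1:-→d2:-→d3:-→d4:-→d5:-→d6:-→d7:-→d8:H6→d9:-→d10:-→d11:-→d12:-→d13:-→d14:-→d15:-→d16:-→d17:-→d18:-→d19:-→d20:-→d21:-→d22:-→d23:-→d24:-→d25:-→d26:-→d27:-→d28:-→d29:-→d30:-→d31:-→d32:H0  best=H0
  ? 8.0.1.245  path d0:-→d1:-→d2:-→d3:-→d4:-→d5:-→d6:-→d7:-→d8:H6  best=H6
  ? 8.0.0.2  path d0:-→d1:-→d2:-→d3:-→d4:-→d5:-→d6:-→d7:-→d8:H6  best=H6
  add 8.174.254.16/28 -> H0 at depth 28
  add 24.158.178.122/32 -> H6 at depth 32
  ? 8.174.254.28  path d0:-→d1:-→d2:-→d3:-→d4:-→d5:-→d6:-→d7:-→d8:H6→d9:-→d10:-→d11:-→d12:-→d13:-→d14:-→d15:-→d16:-→d17:-→d18:-→d19:-→d20:-→d21:-→d22:-→d23:-→d24:-→d25:-→d26:-→d27:-→d28:H0→d29:-→d30:-→d31:-→d32:H0  best=H0
  add 213.170.47.0/24 -> H7 at depth 24
  add 24.128.0.0/11 -> H4 at depth 11
  del 8.174.254.28/32 (clear depth 32)
  ? 8.174.254.16  path d0:-→d1:-→d2:-→d3:-→d4:-→d5:-→d6:-→d7:-→d8:H6→d9:-→d10:-→d11:-→d12:-→d13:-→d14:-→d15:-→d16:-→d17:-→d18:-→d19:-→d20:-→d21:-→d22:-→d23:-→d24:-→d25:-→d26:-→d27:-→d28:H0  best=H0
  add 0.0.0.0/0 -> H7 at depth 0
  add 24.158.178.122/32 -> H2 at depth 32
  add 8.160.0.0/12 -> H6 at depth 12
  add 213.170.32.0/20 -> H2 at depth 20
  add 213.170.47.64/28 -> H0 at depth 28
  add 24.158.178.0/24 -> H2 at depth 24
  del 0.0.0.0/0 (clear depth 0)
  add 213.160.0.0/12 -> H7 at depth 12
  ? 213.170.47.28  path d0:-→d1:-→d2:-→d3:-→d4:-→d5:-→d6:-→d7:-→d8:-→d9:-→d10:-→d11:-→d12:H7→d13:-→d14:-→d15:-→d16:-→d17:-→d18:-→d19:-→d20:H2→d21:-→d22:-→d23:-→d24:H7→d25:-  best=H7
  add 24.158.178.122/32 -> H3 at depth 32
  add 8.174.254.28/32 -> H3 at depth 32
  ? 8.174.254.16  path d0:-→d1:-→d2:-→d3:-→d4:-→d5:-→d6:-→d7:-→d8:H6→d9:-→d10:-→d11:-→d12:H6→d13:-→d14:-→d15:-→d16:-→d17:-→d18:-→d19:-→d20:-→d21:-→d22:-→d23:-→d24:-→d25:-→d26:-→d27:-→d28:H0  best=H0
  ? 213.170.47.4  path d0:-→d1:-→d2:-→d3:-→d4:-→d5:-→d6:-→d7:-→d8:-→d9:-→d10:-→d11:-→d12:H7→d13:-→d14:-→d15:-→d16:-→d17:-→d18:-→d19:-→d20:H2→d21:-→d22:-→d23:-→d24:H7→d25:-  best=H7
  del 213.160.0.0/12 (clear depth 12)
  add 24.158.160.0/19 -> H0 at depth 19
  add 24.158.0.0/16 -> H7 at depth 16
  add 24.0.0.0/5 -> H5 at depth 5
  add 24.0.0.0/8 -> H7 at depth 8
  add 213.160.0.0/12 -> H1 at depth 12
  add 8.174.254.16/28 -> H7 at depth 28
  add 24.158.178.0/24 -> H4 at depth 24
  ? 8.174.254.28  path d0:-→d1:-→d2:-→d3:-→d4:-→d5:-→d6:-→d7:-→d8:H6→d9:-→d10:-→d11:-→d12:H6→d13:-→d14:-→d15:-→d16:-→d17:-→d18:-→d19:-→d20:-→d21:-→d22:-→d23:-→d24:-→d25:-→d26:-→d27:-→d28:H7→d29:-→d30:-→d31:-→d32:H3  best=H3
  del 213.170.32.0/20 (clear depth 20)
  del 24.158.178.122/32 (clear depth 32)

== LOOKUPS ==
["H6","H6","H0","H6","H6","H0","H0","H7","H0","H7","H3"]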